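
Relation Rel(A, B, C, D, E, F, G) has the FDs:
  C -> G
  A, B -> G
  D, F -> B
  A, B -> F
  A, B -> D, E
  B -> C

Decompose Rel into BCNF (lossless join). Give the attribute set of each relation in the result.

Candidate keys of the original relation: {A, B}, {A, D, F}.
{A, B, C, D, E, F, G}: {C} determines {C, G} here but is not a superkey — split on C -> G, giving {C, G} and {A, B, C, D, E, F}.
{C, G} is in BCNF.
{A, B, C, D, E, F}: {D, F} determines {B, C, D, F} here but is not a superkey — split on D, F -> B, C, giving {B, C, D, F} and {A, D, E, F}.
{B, C, D, F}: {B} determines {B, C} here but is not a superkey — split on B -> C, giving {B, C} and {B, D, F}.
{B, C} is in BCNF.
{B, D, F} is in BCNF.
{A, D, E, F} is in BCNF.

{A, D, E, F}; {B, C}; {B, D, F}; {C, G}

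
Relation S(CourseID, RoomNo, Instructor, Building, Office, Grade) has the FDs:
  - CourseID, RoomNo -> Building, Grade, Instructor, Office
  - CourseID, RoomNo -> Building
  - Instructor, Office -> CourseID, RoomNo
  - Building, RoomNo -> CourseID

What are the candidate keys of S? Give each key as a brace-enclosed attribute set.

{Building, RoomNo}⁺ = {Building, CourseID, Grade, Instructor, Office, RoomNo}, which is every attribute, so {Building, RoomNo} is a candidate key.
{CourseID, RoomNo}⁺ = {Building, CourseID, Grade, Instructor, Office, RoomNo}, which is every attribute, so {CourseID, RoomNo} is a candidate key.
{Instructor, Office}⁺ = {Building, CourseID, Grade, Instructor, Office, RoomNo}, which is every attribute, so {Instructor, Office} is a candidate key.
No proper subset of any of these is a key, and no other minimal superkey exists.

{Building, RoomNo}, {CourseID, RoomNo}, {Instructor, Office}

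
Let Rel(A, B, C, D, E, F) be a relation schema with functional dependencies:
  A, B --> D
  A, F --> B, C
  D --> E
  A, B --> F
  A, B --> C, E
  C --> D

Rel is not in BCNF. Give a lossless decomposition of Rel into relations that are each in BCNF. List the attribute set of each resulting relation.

{A, B, C, F}; {C, D}; {D, E}

Candidate keys of the original relation: {A, B}, {A, F}.
In {A, B, C, D, E, F}, {D} is not a superkey ({D}⁺ restricted to this set is {D, E}), so split on D --> E into {D, E} and {A, B, C, D, F}.
{D, E}: every determinant is a superkey — BCNF.
In {A, B, C, D, F}, {C} is not a superkey ({C}⁺ restricted to this set is {C, D}), so split on C --> D into {C, D} and {A, B, C, F}.
{C, D}: every determinant is a superkey — BCNF.
{A, B, C, F}: every determinant is a superkey — BCNF.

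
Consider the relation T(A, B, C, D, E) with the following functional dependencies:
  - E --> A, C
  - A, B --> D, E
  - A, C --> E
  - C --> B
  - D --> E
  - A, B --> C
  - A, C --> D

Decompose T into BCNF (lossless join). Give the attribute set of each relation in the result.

Candidate keys of the original relation: {A, B}, {A, C}, {D}, {E}.
{A, B, C, D, E}: {C} determines {B, C} here but is not a superkey — split on C --> B, giving {B, C} and {A, C, D, E}.
{B, C}: every determinant is a superkey — BCNF.
{A, C, D, E}: every determinant is a superkey — BCNF.

{A, C, D, E}; {B, C}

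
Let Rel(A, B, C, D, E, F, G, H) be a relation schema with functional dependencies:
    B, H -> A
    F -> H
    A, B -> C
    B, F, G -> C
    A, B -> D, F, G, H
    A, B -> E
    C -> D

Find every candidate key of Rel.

Attributes never on any right-hand side: {B} — every candidate key must contain it.
{A, B} is a candidate key since {A, B}⁺ = {A, B, C, D, E, F, G, H} covers every attribute.
{B, F} is a candidate key since {B, F}⁺ = {A, B, C, D, E, F, G, H} covers every attribute.
{B, H} is a candidate key since {B, H}⁺ = {A, B, C, D, E, F, G, H} covers every attribute.
Any other superkey properly contains one of these, so there are no further candidate keys.

{A, B}, {B, F}, {B, H}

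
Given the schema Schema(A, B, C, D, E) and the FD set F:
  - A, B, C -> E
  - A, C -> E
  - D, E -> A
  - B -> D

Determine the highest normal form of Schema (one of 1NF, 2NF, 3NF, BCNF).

1NF

Candidate keys: {A, B, C}, {B, C, E}. Prime attributes: {A, B, C, E}.
A, C -> E breaks BCNF: {A, C}⁺ = {A, C, E}, so {A, C} is not a superkey.
B -> D determines the non-prime attribute {D} from a non-superkey — 3NF is violated.
{B} is a proper subset of the key {A, B, C}, and {B}⁺ contains the non-prime attribute {D} — a partial dependency, so 2NF is violated.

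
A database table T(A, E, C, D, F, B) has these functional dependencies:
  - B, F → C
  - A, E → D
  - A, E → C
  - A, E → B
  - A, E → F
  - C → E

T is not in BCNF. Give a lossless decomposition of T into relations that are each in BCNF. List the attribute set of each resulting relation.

{A, B, D, F}; {B, C, F}; {C, E}

Candidate keys of the original relation: {A, B, F}, {A, C}, {A, E}.
In {A, B, C, D, E, F}, {B, F} is not a superkey ({B, F}⁺ restricted to this set is {B, C, E, F}), so split on B, F → C, E into {B, C, E, F} and {A, B, D, F}.
In {B, C, E, F}, {C} is not a superkey ({C}⁺ restricted to this set is {C, E}), so split on C → E into {C, E} and {B, C, F}.
{C, E} is in BCNF.
{B, C, F} is in BCNF.
{A, B, D, F} is in BCNF.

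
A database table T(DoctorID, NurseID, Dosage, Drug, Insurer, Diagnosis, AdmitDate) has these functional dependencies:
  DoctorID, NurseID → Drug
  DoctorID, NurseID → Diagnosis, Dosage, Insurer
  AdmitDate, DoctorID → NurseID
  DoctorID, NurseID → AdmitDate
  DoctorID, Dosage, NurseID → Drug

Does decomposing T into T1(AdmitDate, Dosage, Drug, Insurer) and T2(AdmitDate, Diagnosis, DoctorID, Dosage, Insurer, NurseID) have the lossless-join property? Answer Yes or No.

No

Common attributes: {AdmitDate, Dosage, Insurer}; their closure is {AdmitDate, Dosage, Insurer}.
T1 ⊄ {AdmitDate, Dosage, Insurer} and T2 ⊄ {AdmitDate, Dosage, Insurer}, so the split is lossy.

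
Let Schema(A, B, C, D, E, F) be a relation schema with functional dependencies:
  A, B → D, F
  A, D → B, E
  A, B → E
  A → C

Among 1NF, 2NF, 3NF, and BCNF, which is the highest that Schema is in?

1NF

Candidate keys: {A, B}, {A, D}. Prime attributes: {A, B, D}.
For A → C we have {A}⁺ = {A, C}; {A} is not a superkey, so BCNF fails.
A → C determines the non-prime attribute {C} from a non-superkey — 3NF is violated.
{A} is a proper subset of the key {A, B}, and {A}⁺ contains the non-prime attribute {C} — a partial dependency, so 2NF is violated.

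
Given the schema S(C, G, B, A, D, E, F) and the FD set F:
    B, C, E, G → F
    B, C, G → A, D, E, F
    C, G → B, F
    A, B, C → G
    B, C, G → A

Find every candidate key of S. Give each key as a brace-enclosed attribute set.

Attributes never on any right-hand side: {C} — every candidate key must contain it.
{C, G}⁺ = {A, B, C, D, E, F, G}, which is every attribute, so {C, G} is a candidate key.
{A, B, C}⁺ = {A, B, C, D, E, F, G}, which is every attribute, so {A, B, C} is a candidate key.
Any other superkey properly contains one of these, so there are no further candidate keys.

{A, B, C}, {C, G}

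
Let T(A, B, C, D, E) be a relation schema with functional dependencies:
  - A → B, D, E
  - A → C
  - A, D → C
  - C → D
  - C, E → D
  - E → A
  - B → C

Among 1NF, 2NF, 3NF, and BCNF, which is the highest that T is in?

2NF

Candidate keys: {A}, {E}. Prime attributes: {A, E}.
C → D: {C}⁺ = {C, D}, which is not all of the attributes, so the left side is not a superkey — BCNF is violated.
Because {D} is non-prime and the left side of C → D is not a superkey, the relation is not in 3NF.
Every candidate key is a single attribute, so no partial dependency is possible; 2NF holds.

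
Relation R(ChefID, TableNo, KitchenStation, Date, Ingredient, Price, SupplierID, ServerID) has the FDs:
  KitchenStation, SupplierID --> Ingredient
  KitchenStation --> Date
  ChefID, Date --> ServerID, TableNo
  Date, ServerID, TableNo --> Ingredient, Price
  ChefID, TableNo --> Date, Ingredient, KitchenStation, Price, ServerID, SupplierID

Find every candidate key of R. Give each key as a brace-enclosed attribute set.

{ChefID, Date}, {ChefID, KitchenStation}, {ChefID, TableNo}

No FD produces {ChefID}, so it must be in every candidate key.
{ChefID, Date}⁺ = {ChefID, Date, Ingredient, KitchenStation, Price, ServerID, SupplierID, TableNo}, which is every attribute, so {ChefID, Date} is a candidate key.
{ChefID, KitchenStation}⁺ = {ChefID, Date, Ingredient, KitchenStation, Price, ServerID, SupplierID, TableNo}, which is every attribute, so {ChefID, KitchenStation} is a candidate key.
{ChefID, TableNo}⁺ = {ChefID, Date, Ingredient, KitchenStation, Price, ServerID, SupplierID, TableNo}, which is every attribute, so {ChefID, TableNo} is a candidate key.
Any other superkey properly contains one of these, so there are no further candidate keys.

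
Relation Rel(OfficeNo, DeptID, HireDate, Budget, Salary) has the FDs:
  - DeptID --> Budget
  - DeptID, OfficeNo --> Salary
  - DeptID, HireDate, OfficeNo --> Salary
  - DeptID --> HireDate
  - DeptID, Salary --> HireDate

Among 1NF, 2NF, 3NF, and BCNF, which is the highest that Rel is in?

1NF

Candidate key: {DeptID, OfficeNo}. Prime attributes: {DeptID, OfficeNo}.
DeptID --> Budget breaks BCNF: {DeptID}⁺ = {Budget, DeptID, HireDate}, so {DeptID} is not a superkey.
Because {Budget} is non-prime and the left side of DeptID --> Budget is not a superkey, the relation is not in 3NF.
The proper key subset {DeptID} of {DeptID, OfficeNo} determines non-prime {Budget, HireDate}, so the relation is not even in 2NF.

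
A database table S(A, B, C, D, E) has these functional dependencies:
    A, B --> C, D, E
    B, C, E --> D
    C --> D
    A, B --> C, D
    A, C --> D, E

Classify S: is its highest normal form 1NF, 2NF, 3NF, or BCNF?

Candidate key: {A, B}. Prime attributes: {A, B}.
B, C, E --> D breaks BCNF: {B, C, E}⁺ = {B, C, D, E}, so {B, C, E} is not a superkey.
B, C, E --> D determines the non-prime attribute {D} from a non-superkey — 3NF is violated.
Checking every proper subset of each key, none determines a non-prime attribute — 2NF is satisfied.

2NF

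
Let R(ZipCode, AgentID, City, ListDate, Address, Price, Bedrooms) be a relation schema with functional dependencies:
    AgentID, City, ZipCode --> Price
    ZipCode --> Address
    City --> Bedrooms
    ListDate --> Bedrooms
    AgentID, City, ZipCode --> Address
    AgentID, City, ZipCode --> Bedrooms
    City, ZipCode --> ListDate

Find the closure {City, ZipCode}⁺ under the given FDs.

{Address, Bedrooms, City, ListDate, ZipCode}

Start with {City, ZipCode}.
ZipCode --> Address applies; add {Address} → now {Address, City, ZipCode}.
City --> Bedrooms applies; add {Bedrooms} → now {Address, Bedrooms, City, ZipCode}.
City, ZipCode --> ListDate applies; add {ListDate} → now {Address, Bedrooms, City, ListDate, ZipCode}.
No further FD applies.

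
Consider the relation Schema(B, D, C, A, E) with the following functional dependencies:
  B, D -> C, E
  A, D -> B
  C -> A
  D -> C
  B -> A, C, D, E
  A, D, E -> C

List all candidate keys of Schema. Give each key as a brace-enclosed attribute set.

{B}, {D}

{B} is a candidate key since {B}⁺ = {A, B, C, D, E} covers every attribute.
{D} is a candidate key since {D}⁺ = {A, B, C, D, E} covers every attribute.
No proper subset of any of these is a key, and no other minimal superkey exists.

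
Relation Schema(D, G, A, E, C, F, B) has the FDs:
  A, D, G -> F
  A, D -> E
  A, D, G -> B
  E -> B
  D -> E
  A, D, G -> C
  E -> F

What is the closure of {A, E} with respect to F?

Start with {A, E}.
E -> B applies; add {B} → now {A, B, E}.
E -> F applies; add {F} → now {A, B, E, F}.
No further FD applies.

{A, B, E, F}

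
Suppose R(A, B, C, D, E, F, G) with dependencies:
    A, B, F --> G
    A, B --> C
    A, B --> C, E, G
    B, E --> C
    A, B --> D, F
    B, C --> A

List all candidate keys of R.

{B} never appears on the right of any FD, so every key must include it.
{A, B}⁺ = {A, B, C, D, E, F, G}, which is every attribute, so {A, B} is a candidate key.
{B, C}⁺ = {A, B, C, D, E, F, G}, which is every attribute, so {B, C} is a candidate key.
{B, E}⁺ = {A, B, C, D, E, F, G}, which is every attribute, so {B, E} is a candidate key.
Any other superkey properly contains one of these, so there are no further candidate keys.

{A, B}, {B, C}, {B, E}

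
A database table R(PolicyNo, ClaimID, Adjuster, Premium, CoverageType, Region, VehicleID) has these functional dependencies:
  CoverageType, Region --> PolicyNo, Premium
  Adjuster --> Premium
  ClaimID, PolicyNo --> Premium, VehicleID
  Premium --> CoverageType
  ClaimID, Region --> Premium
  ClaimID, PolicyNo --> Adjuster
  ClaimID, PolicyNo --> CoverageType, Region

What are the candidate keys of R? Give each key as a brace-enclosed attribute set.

No FD produces {ClaimID}, so it must be in every candidate key.
{ClaimID, PolicyNo}⁺ = {Adjuster, ClaimID, CoverageType, PolicyNo, Premium, Region, VehicleID} — all of the relation — so {ClaimID, PolicyNo} is a candidate key.
{ClaimID, Region}⁺ = {Adjuster, ClaimID, CoverageType, PolicyNo, Premium, Region, VehicleID} — all of the relation — so {ClaimID, Region} is a candidate key.
Any other superkey properly contains one of these, so there are no further candidate keys.

{ClaimID, PolicyNo}, {ClaimID, Region}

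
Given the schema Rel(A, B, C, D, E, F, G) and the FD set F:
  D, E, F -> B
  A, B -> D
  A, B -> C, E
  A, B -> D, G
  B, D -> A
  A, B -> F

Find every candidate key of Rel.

Closure of {A, B} is {A, B, C, D, E, F, G}, the whole schema; {A, B} is a candidate key.
Closure of {B, D} is {A, B, C, D, E, F, G}, the whole schema; {B, D} is a candidate key.
Closure of {D, E, F} is {A, B, C, D, E, F, G}, the whole schema; {D, E, F} is a candidate key.
Any other superkey properly contains one of these, so there are no further candidate keys.

{A, B}, {B, D}, {D, E, F}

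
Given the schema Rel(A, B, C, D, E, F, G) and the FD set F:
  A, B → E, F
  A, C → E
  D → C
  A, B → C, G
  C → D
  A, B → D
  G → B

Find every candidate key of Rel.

No FD produces {A}, so it must be in every candidate key.
Closure of {A, B} is {A, B, C, D, E, F, G}, the whole schema; {A, B} is a candidate key.
Closure of {A, G} is {A, B, C, D, E, F, G}, the whole schema; {A, G} is a candidate key.
Any other superkey properly contains one of these, so there are no further candidate keys.

{A, B}, {A, G}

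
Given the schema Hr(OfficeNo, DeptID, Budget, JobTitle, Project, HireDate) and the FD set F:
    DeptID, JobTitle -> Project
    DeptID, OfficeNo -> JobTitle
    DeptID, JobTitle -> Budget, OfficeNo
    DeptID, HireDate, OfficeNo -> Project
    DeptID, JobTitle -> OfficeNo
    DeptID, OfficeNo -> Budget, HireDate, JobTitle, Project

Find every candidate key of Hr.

Attributes never on any right-hand side: {DeptID} — every candidate key must contain it.
{DeptID, JobTitle}⁺ = {Budget, DeptID, HireDate, JobTitle, OfficeNo, Project}, which is every attribute, so {DeptID, JobTitle} is a candidate key.
{DeptID, OfficeNo}⁺ = {Budget, DeptID, HireDate, JobTitle, OfficeNo, Project}, which is every attribute, so {DeptID, OfficeNo} is a candidate key.
These are minimal and exhaustive — every other superkey contains one of them.

{DeptID, JobTitle}, {DeptID, OfficeNo}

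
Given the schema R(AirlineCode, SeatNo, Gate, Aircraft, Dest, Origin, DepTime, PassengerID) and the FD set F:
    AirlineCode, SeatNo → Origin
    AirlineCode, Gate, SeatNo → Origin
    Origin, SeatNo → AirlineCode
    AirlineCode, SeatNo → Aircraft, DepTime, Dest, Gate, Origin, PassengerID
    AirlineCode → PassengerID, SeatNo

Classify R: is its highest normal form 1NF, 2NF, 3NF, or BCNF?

Candidate keys: {AirlineCode}, {Origin, SeatNo}. Prime attributes: {AirlineCode, Origin, SeatNo}.
Each dependency's left side is a superkey — BCNF holds.

BCNF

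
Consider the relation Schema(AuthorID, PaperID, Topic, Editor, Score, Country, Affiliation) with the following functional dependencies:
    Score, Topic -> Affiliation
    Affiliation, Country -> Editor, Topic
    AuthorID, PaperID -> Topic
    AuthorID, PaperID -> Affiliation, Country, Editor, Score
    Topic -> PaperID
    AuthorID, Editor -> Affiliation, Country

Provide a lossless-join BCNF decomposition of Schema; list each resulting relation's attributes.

{Affiliation, Score, Topic}; {AuthorID, Country, Score, Topic}; {Country, Editor, Score, Topic}; {PaperID, Topic}

Candidate keys of the original relation: {Affiliation, AuthorID, Country}, {AuthorID, Editor}, {AuthorID, PaperID}, {AuthorID, Topic}.
{Affiliation, AuthorID, Country, Editor, PaperID, Score, Topic}: {Score, Topic} determines {Affiliation, PaperID, Score, Topic} here but is not a superkey — split on Score, Topic -> Affiliation, PaperID, giving {Affiliation, PaperID, Score, Topic} and {AuthorID, Country, Editor, Score, Topic}.
{Affiliation, PaperID, Score, Topic}: {Topic} determines {PaperID, Topic} here but is not a superkey — split on Topic -> PaperID, giving {PaperID, Topic} and {Affiliation, Score, Topic}.
{PaperID, Topic} is in BCNF.
{Affiliation, Score, Topic} is in BCNF.
{AuthorID, Country, Editor, Score, Topic}: {Country, Score, Topic} determines {Country, Editor, Score, Topic} here but is not a superkey — split on Country, Score, Topic -> Editor, giving {Country, Editor, Score, Topic} and {AuthorID, Country, Score, Topic}.
{Country, Editor, Score, Topic} is in BCNF.
{AuthorID, Country, Score, Topic} is in BCNF.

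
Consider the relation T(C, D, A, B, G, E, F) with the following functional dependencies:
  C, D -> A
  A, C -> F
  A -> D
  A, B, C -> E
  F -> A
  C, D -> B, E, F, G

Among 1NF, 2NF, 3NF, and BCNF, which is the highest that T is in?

3NF

Candidate keys: {A, C}, {C, D}, {C, F}. Prime attributes: {A, C, D, F}.
A -> D: {A}⁺ = {A, D}, which is not all of the attributes, so the left side is not a superkey — BCNF is violated.
Since {D} ⊆ prime attributes and every other non-superkey FD also has a prime right side, the schema is in 3NF.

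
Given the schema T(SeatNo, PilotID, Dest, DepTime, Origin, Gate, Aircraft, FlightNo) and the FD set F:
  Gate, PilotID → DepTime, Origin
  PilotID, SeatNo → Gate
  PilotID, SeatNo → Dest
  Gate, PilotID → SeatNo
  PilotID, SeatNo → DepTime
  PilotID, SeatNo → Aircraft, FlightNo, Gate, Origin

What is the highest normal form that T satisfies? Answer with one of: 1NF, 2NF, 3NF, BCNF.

Candidate keys: {Gate, PilotID}, {PilotID, SeatNo}. Prime attributes: {Gate, PilotID, SeatNo}.
The left-hand side of every FD is a superkey, so BCNF is satisfied.

BCNF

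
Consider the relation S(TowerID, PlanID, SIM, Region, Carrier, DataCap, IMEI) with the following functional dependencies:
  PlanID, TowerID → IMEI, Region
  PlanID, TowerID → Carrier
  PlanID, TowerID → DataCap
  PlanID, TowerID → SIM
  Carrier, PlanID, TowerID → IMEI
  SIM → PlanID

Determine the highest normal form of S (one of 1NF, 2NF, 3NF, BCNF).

3NF

Candidate keys: {PlanID, TowerID}, {SIM, TowerID}. Prime attributes: {PlanID, SIM, TowerID}.
SIM → PlanID: {SIM}⁺ = {PlanID, SIM}, which is not all of the attributes, so the left side is not a superkey — BCNF is violated.
Its right-hand attributes {PlanID} are all prime, as are those of every other non-superkey FD — the relation is in 3NF.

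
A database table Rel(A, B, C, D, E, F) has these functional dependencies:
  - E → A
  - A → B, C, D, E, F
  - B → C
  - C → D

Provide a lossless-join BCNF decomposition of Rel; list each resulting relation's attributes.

Candidate keys of the original relation: {A}, {E}.
Within {A, B, C, D, E, F}: {B}⁺ ∩ {A, B, C, D, E, F} = {B, C, D}, not the whole set, so B → C, D violates BCNF; decompose into {B, C, D} and {A, B, E, F}.
Within {B, C, D}: {C}⁺ ∩ {B, C, D} = {C, D}, not the whole set, so C → D violates BCNF; decompose into {C, D} and {B, C}.
{C, D} has no BCNF violation.
{B, C} has no BCNF violation.
{A, B, E, F} has no BCNF violation.

{A, B, E, F}; {B, C}; {C, D}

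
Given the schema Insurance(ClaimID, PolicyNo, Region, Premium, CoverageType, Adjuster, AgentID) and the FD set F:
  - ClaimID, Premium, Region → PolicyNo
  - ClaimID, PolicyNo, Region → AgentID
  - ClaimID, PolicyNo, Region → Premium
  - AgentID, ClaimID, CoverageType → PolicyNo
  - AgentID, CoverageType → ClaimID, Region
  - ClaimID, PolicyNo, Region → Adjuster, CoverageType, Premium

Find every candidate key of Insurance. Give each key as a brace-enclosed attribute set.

{AgentID, CoverageType}, {ClaimID, PolicyNo, Region}, {ClaimID, Premium, Region}

{AgentID, CoverageType} is a candidate key since {AgentID, CoverageType}⁺ = {Adjuster, AgentID, ClaimID, CoverageType, PolicyNo, Premium, Region} covers every attribute.
{ClaimID, PolicyNo, Region} is a candidate key since {ClaimID, PolicyNo, Region}⁺ = {Adjuster, AgentID, ClaimID, CoverageType, PolicyNo, Premium, Region} covers every attribute.
{ClaimID, Premium, Region} is a candidate key since {ClaimID, Premium, Region}⁺ = {Adjuster, AgentID, ClaimID, CoverageType, PolicyNo, Premium, Region} covers every attribute.
These are minimal and exhaustive — every other superkey contains one of them.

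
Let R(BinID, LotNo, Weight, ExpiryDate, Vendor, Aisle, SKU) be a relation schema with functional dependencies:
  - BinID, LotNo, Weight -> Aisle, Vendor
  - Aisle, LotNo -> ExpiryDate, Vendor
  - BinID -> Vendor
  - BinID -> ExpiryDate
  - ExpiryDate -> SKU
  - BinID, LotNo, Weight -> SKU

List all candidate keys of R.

{BinID, LotNo, Weight}

No FD produces {BinID, LotNo, Weight}, so they must be in every candidate key.
Closure of {BinID, LotNo, Weight} is {Aisle, BinID, ExpiryDate, LotNo, SKU, Vendor, Weight}, the whole schema; {BinID, LotNo, Weight} is a candidate key.
Every other attribute set either contains this one or has a smaller closure.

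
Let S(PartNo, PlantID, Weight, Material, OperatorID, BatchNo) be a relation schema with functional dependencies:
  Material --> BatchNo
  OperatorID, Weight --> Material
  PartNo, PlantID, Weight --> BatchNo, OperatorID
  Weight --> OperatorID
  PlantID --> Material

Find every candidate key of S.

{PartNo, PlantID, Weight}

Attributes never on any right-hand side: {PartNo, PlantID, Weight} — every candidate key must contain all of them.
{PartNo, PlantID, Weight}⁺ = {BatchNo, Material, OperatorID, PartNo, PlantID, Weight} — all of the relation — so {PartNo, PlantID, Weight} is a candidate key.
No other minimal set has full closure, so this is the only candidate key.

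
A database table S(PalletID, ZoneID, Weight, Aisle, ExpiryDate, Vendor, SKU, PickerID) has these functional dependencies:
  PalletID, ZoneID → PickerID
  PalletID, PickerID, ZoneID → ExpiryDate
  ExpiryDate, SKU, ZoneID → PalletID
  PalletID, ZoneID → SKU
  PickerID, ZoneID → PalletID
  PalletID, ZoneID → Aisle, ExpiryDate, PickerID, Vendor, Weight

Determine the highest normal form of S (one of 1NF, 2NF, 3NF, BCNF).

Candidate keys: {ExpiryDate, SKU, ZoneID}, {PalletID, ZoneID}, {PickerID, ZoneID}. Prime attributes: {ExpiryDate, PalletID, PickerID, SKU, ZoneID}.
Each dependency's left side is a superkey — BCNF holds.

BCNF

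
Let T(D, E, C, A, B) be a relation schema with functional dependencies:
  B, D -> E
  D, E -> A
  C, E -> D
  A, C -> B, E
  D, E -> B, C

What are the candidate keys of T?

{A, C}⁺ = {A, B, C, D, E}, which is every attribute, so {A, C} is a candidate key.
{B, D}⁺ = {A, B, C, D, E}, which is every attribute, so {B, D} is a candidate key.
{C, E}⁺ = {A, B, C, D, E}, which is every attribute, so {C, E} is a candidate key.
{D, E}⁺ = {A, B, C, D, E}, which is every attribute, so {D, E} is a candidate key.
Any other superkey properly contains one of these, so there are no further candidate keys.

{A, C}, {B, D}, {C, E}, {D, E}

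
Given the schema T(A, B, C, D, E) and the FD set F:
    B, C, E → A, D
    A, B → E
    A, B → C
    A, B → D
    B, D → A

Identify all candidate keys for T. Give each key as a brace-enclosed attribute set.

{A, B}, {B, C, E}, {B, D}

No FD produces {B}, so it must be in every candidate key.
{A, B}⁺ = {A, B, C, D, E} — all of the relation — so {A, B} is a candidate key.
{B, D}⁺ = {A, B, C, D, E} — all of the relation — so {B, D} is a candidate key.
{B, C, E}⁺ = {A, B, C, D, E} — all of the relation — so {B, C, E} is a candidate key.
These are minimal and exhaustive — every other superkey contains one of them.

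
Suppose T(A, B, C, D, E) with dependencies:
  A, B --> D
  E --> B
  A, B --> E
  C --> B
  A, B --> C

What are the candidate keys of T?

{A, B}, {A, C}, {A, E}

{A} never appears on the right of any FD, so every key must include it.
{A, B} is a candidate key since {A, B}⁺ = {A, B, C, D, E} covers every attribute.
{A, C} is a candidate key since {A, C}⁺ = {A, B, C, D, E} covers every attribute.
{A, E} is a candidate key since {A, E}⁺ = {A, B, C, D, E} covers every attribute.
No proper subset of any of these is a key, and no other minimal superkey exists.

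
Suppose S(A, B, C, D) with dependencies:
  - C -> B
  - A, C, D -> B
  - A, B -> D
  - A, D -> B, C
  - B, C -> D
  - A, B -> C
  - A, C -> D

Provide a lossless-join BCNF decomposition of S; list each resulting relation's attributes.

{A, C}; {B, C, D}

Candidate keys of the original relation: {A, B}, {A, C}, {A, D}.
{A, B, C, D}: {C} determines {B, C, D} here but is not a superkey — split on C -> B, D, giving {B, C, D} and {A, C}.
{B, C, D}: every determinant is a superkey — BCNF.
{A, C}: every determinant is a superkey — BCNF.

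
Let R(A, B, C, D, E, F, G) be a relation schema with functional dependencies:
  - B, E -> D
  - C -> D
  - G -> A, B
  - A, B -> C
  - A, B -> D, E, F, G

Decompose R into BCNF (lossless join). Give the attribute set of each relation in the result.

Candidate keys of the original relation: {A, B}, {G}.
{A, B, C, D, E, F, G}: {B, E} determines {B, D, E} here but is not a superkey — split on B, E -> D, giving {B, D, E} and {A, B, C, E, F, G}.
{B, D, E} is in BCNF.
{A, B, C, E, F, G} is in BCNF.

{A, B, C, E, F, G}; {B, D, E}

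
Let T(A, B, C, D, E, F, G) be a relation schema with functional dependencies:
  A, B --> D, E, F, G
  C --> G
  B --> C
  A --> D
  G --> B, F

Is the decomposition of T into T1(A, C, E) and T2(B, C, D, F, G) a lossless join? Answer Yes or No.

T1 ∩ T2 = {C}; its closure under F is {B, C, F, G}.
The closure covers neither T1 nor T2 entirely; the join is not lossless.

No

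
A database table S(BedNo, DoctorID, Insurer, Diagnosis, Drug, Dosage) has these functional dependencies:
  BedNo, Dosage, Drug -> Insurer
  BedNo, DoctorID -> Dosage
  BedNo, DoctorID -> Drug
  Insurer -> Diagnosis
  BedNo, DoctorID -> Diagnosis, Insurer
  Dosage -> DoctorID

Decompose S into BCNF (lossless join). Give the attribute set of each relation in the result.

Candidate keys of the original relation: {BedNo, DoctorID}, {BedNo, Dosage}.
Within {BedNo, Diagnosis, DoctorID, Dosage, Drug, Insurer}: {Insurer}⁺ ∩ {BedNo, Diagnosis, DoctorID, Dosage, Drug, Insurer} = {Diagnosis, Insurer}, not the whole set, so Insurer -> Diagnosis violates BCNF; decompose into {Diagnosis, Insurer} and {BedNo, DoctorID, Dosage, Drug, Insurer}.
{Diagnosis, Insurer} has no BCNF violation.
Within {BedNo, DoctorID, Dosage, Drug, Insurer}: {Dosage}⁺ ∩ {BedNo, DoctorID, Dosage, Drug, Insurer} = {DoctorID, Dosage}, not the whole set, so Dosage -> DoctorID violates BCNF; decompose into {DoctorID, Dosage} and {BedNo, Dosage, Drug, Insurer}.
{DoctorID, Dosage} has no BCNF violation.
{BedNo, Dosage, Drug, Insurer} has no BCNF violation.

{BedNo, Dosage, Drug, Insurer}; {Diagnosis, Insurer}; {DoctorID, Dosage}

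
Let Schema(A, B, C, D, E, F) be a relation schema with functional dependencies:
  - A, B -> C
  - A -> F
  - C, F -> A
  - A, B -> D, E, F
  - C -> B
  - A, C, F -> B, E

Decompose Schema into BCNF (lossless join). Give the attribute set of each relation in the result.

Candidate keys of the original relation: {A, B}, {A, C}, {C, F}.
In {A, B, C, D, E, F}, {A} is not a superkey ({A}⁺ restricted to this set is {A, F}), so split on A -> F into {A, F} and {A, B, C, D, E}.
{A, F}: every determinant is a superkey — BCNF.
In {A, B, C, D, E}, {C} is not a superkey ({C}⁺ restricted to this set is {B, C}), so split on C -> B into {B, C} and {A, C, D, E}.
{B, C}: every determinant is a superkey — BCNF.
{A, C, D, E}: every determinant is a superkey — BCNF.

{A, C, D, E}; {A, F}; {B, C}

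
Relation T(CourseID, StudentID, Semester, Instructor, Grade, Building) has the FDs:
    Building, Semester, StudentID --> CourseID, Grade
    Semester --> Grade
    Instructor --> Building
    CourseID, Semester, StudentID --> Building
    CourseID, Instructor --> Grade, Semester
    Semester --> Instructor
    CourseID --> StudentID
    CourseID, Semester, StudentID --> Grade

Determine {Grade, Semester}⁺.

{Building, Grade, Instructor, Semester}

Start with {Grade, Semester}.
Semester --> Instructor applies; add {Instructor} → now {Grade, Instructor, Semester}.
Instructor --> Building applies; add {Building} → now {Building, Grade, Instructor, Semester}.
No further FD applies.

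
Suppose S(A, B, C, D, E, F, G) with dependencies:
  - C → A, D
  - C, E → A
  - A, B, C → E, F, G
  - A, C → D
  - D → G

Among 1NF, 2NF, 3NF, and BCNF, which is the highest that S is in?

1NF

Candidate key: {B, C}. Prime attributes: {B, C}.
C → A, D breaks BCNF: {C}⁺ = {A, C, D, G}, so {C} is not a superkey.
Because {A, D} are non-prime and the left side of C → A, D is not a superkey, the relation is not in 3NF.
Since {C} ⊂ {B, C} and {C}⁺ ⊇ {A, D, G} with {A, D, G} non-prime, there is a partial dependency; 2NF fails.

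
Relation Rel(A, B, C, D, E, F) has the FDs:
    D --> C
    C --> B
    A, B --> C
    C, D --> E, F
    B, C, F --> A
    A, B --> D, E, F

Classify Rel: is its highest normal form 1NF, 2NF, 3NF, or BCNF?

Candidate keys: {A, B}, {A, C}, {C, F}, {D}. Prime attributes: {A, B, C, D, F}.
C --> B: {C}⁺ = {B, C}, which is not all of the attributes, so the left side is not a superkey — BCNF is violated.
Its right-hand attributes {B} are all prime, as are those of every other non-superkey FD — the relation is in 3NF.

3NF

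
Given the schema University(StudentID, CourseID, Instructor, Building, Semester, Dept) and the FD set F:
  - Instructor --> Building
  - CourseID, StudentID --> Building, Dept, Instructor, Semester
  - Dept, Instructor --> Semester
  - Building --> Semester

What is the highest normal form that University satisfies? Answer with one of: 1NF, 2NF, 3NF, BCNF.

Candidate key: {CourseID, StudentID}. Prime attributes: {CourseID, StudentID}.
Instructor --> Building breaks BCNF: {Instructor}⁺ = {Building, Instructor, Semester}, so {Instructor} is not a superkey.
Instructor --> Building determines the non-prime attribute {Building} from a non-superkey — 3NF is violated.
No non-prime attribute depends on a proper subset of any candidate key, so 2NF holds.

2NF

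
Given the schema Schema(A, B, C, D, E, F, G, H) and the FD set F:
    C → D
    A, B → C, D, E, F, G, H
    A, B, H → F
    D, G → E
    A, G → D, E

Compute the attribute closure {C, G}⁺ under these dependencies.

Start with {C, G}.
C → D applies; add {D} → now {C, D, G}.
D, G → E applies; add {E} → now {C, D, E, G}.
No further FD applies.

{C, D, E, G}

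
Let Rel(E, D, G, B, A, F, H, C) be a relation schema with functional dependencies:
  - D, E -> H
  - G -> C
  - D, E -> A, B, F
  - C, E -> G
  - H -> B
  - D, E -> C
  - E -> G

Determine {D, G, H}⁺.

{B, C, D, G, H}

Start with {D, G, H}.
G -> C applies; add {C} → now {C, D, G, H}.
H -> B applies; add {B} → now {B, C, D, G, H}.
No further FD applies.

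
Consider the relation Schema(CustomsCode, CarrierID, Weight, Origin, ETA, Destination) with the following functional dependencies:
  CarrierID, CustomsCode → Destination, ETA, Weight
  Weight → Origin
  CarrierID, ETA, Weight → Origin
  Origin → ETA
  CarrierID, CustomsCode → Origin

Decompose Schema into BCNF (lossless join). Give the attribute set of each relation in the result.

{CarrierID, CustomsCode, Destination, Weight}; {ETA, Origin}; {Origin, Weight}

Candidate key of the original relation: {CarrierID, CustomsCode}.
Within {CarrierID, CustomsCode, Destination, ETA, Origin, Weight}: {Weight}⁺ ∩ {CarrierID, CustomsCode, Destination, ETA, Origin, Weight} = {ETA, Origin, Weight}, not the whole set, so Weight → ETA, Origin violates BCNF; decompose into {ETA, Origin, Weight} and {CarrierID, CustomsCode, Destination, Weight}.
Within {ETA, Origin, Weight}: {Origin}⁺ ∩ {ETA, Origin, Weight} = {ETA, Origin}, not the whole set, so Origin → ETA violates BCNF; decompose into {ETA, Origin} and {Origin, Weight}.
{ETA, Origin}: every determinant is a superkey — BCNF.
{Origin, Weight}: every determinant is a superkey — BCNF.
{CarrierID, CustomsCode, Destination, Weight}: every determinant is a superkey — BCNF.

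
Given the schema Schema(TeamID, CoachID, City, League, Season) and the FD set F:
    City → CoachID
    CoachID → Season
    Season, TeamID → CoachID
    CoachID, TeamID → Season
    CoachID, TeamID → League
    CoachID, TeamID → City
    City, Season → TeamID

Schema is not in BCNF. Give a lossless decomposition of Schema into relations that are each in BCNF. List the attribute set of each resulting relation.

Candidate keys of the original relation: {City}, {CoachID, TeamID}, {Season, TeamID}.
Within {City, CoachID, League, Season, TeamID}: {CoachID}⁺ ∩ {City, CoachID, League, Season, TeamID} = {CoachID, Season}, not the whole set, so CoachID → Season violates BCNF; decompose into {CoachID, Season} and {City, CoachID, League, TeamID}.
{CoachID, Season}: every determinant is a superkey — BCNF.
{City, CoachID, League, TeamID}: every determinant is a superkey — BCNF.

{City, CoachID, League, TeamID}; {CoachID, Season}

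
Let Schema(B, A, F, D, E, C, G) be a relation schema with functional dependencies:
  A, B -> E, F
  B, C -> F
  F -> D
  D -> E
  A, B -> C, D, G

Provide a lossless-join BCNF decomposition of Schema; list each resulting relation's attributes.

Candidate key of the original relation: {A, B}.
{A, B, C, D, E, F, G}: {B, C} determines {B, C, D, E, F} here but is not a superkey — split on B, C -> D, E, F, giving {B, C, D, E, F} and {A, B, C, G}.
{B, C, D, E, F}: {F} determines {D, E, F} here but is not a superkey — split on F -> D, E, giving {D, E, F} and {B, C, F}.
{D, E, F}: {D} determines {D, E} here but is not a superkey — split on D -> E, giving {D, E} and {D, F}.
{D, E} is in BCNF.
{D, F} is in BCNF.
{B, C, F} is in BCNF.
{A, B, C, G} is in BCNF.

{A, B, C, G}; {B, C, F}; {D, E}; {D, F}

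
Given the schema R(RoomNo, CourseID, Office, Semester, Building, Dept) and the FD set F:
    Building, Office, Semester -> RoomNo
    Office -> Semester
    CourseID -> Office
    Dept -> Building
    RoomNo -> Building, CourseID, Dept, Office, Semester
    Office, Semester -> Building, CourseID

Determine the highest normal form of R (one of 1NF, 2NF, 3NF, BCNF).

2NF

Candidate keys: {CourseID}, {Office}, {RoomNo}. Prime attributes: {CourseID, Office, RoomNo}.
Dept -> Building: {Dept}⁺ = {Building, Dept}, which is not all of the attributes, so the left side is not a superkey — BCNF is violated.
Dept -> Building determines the non-prime attribute {Building} from a non-superkey — 3NF is violated.
With only single-attribute keys there can be no partial dependency, so 2NF holds.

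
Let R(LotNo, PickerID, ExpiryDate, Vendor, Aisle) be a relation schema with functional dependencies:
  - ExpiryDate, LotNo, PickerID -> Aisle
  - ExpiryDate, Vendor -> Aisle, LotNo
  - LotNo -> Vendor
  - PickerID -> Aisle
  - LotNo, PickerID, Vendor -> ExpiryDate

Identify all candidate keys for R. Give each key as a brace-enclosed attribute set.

{ExpiryDate, PickerID, Vendor}, {LotNo, PickerID}

{PickerID} never appears on the right of any FD, so every key must include it.
Closure of {LotNo, PickerID} is {Aisle, ExpiryDate, LotNo, PickerID, Vendor}, the whole schema; {LotNo, PickerID} is a candidate key.
Closure of {ExpiryDate, PickerID, Vendor} is {Aisle, ExpiryDate, LotNo, PickerID, Vendor}, the whole schema; {ExpiryDate, PickerID, Vendor} is a candidate key.
Any other superkey properly contains one of these, so there are no further candidate keys.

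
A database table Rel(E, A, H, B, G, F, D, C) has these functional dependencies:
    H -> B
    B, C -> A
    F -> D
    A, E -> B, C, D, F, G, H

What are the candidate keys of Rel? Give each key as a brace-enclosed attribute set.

{E} never appears on the right of any FD, so every key must include it.
{A, E}⁺ = {A, B, C, D, E, F, G, H} — all of the relation — so {A, E} is a candidate key.
{B, C, E}⁺ = {A, B, C, D, E, F, G, H} — all of the relation — so {B, C, E} is a candidate key.
{C, E, H}⁺ = {A, B, C, D, E, F, G, H} — all of the relation — so {C, E, H} is a candidate key.
These are minimal and exhaustive — every other superkey contains one of them.

{A, E}, {B, C, E}, {C, E, H}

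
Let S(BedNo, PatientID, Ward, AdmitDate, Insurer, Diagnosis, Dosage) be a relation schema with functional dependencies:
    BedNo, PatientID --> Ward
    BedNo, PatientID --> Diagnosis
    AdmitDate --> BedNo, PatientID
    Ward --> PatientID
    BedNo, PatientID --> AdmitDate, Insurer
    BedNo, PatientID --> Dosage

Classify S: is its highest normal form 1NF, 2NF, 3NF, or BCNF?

Candidate keys: {AdmitDate}, {BedNo, PatientID}, {BedNo, Ward}. Prime attributes: {AdmitDate, BedNo, PatientID, Ward}.
For Ward --> PatientID we have {Ward}⁺ = {PatientID, Ward}; {Ward} is not a superkey, so BCNF fails.
Its right-hand attributes {PatientID} are all prime, as are those of every other non-superkey FD — the relation is in 3NF.

3NF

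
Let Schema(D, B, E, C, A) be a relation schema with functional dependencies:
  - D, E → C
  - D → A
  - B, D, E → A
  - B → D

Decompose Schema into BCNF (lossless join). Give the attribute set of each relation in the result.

Candidate key of the original relation: {B, E}.
{A, B, C, D, E}: {D, E} determines {A, C, D, E} here but is not a superkey — split on D, E → A, C, giving {A, C, D, E} and {B, D, E}.
{A, C, D, E}: {D} determines {A, D} here but is not a superkey — split on D → A, giving {A, D} and {C, D, E}.
{A, D} is in BCNF.
{C, D, E} is in BCNF.
{B, D, E}: {B} determines {B, D} here but is not a superkey — split on B → D, giving {B, D} and {B, E}.
{B, D} is in BCNF.
{B, E} is in BCNF.

{A, D}; {B, D}; {B, E}; {C, D, E}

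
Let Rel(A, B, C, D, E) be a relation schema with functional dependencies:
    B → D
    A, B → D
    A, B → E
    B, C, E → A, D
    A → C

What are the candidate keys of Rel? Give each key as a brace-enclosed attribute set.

No FD produces {B}, so it must be in every candidate key.
{A, B}⁺ = {A, B, C, D, E}, which is every attribute, so {A, B} is a candidate key.
{B, C, E}⁺ = {A, B, C, D, E}, which is every attribute, so {B, C, E} is a candidate key.
These are minimal and exhaustive — every other superkey contains one of them.

{A, B}, {B, C, E}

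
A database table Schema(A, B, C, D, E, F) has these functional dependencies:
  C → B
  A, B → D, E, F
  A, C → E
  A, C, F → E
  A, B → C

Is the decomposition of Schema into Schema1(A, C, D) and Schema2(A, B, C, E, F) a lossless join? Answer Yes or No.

The shared attributes are {A, C} and {A, C}⁺ = {A, B, C, D, E, F}.
Since Schema1 ⊆ {A, B, C, D, E, F}, the intersection is a superkey of Schema1; the decomposition is lossless.

Yes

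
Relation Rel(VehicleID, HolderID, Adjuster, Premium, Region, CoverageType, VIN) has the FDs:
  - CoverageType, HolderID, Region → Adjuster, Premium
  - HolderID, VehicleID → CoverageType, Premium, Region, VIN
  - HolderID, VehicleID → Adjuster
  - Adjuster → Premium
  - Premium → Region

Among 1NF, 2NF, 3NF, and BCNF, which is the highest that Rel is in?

Candidate key: {HolderID, VehicleID}. Prime attributes: {HolderID, VehicleID}.
CoverageType, HolderID, Region → Adjuster, Premium breaks BCNF: {CoverageType, HolderID, Region}⁺ = {Adjuster, CoverageType, HolderID, Premium, Region}, so {CoverageType, HolderID, Region} is not a superkey.
Because {Adjuster, Premium} are non-prime and the left side of CoverageType, HolderID, Region → Adjuster, Premium is not a superkey, the relation is not in 3NF.
No non-prime attribute depends on a proper subset of any candidate key, so 2NF holds.

2NF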